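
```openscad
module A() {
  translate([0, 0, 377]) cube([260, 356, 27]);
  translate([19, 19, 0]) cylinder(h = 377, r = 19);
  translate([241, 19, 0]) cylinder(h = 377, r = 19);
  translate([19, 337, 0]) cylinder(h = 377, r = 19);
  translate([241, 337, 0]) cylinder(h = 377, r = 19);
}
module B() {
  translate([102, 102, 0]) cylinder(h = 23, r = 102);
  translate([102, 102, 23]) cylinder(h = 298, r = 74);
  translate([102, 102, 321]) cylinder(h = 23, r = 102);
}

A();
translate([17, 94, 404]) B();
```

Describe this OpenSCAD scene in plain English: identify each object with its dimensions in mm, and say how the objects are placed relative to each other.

A is a simple wooden stool: a rectangular seat 260 mm (x) by 356 mm (y), 27 mm thick, top face at z = 404 mm, on four round legs, each 38 mm in diameter. The legs rest on z = 0, each leg's axis is inset half a diameter from the nearest pair of seat edges (so the leg's bounding box is flush with the corner).

B is a spool: two coaxial disc flanges of radius 102 mm and thickness 23 mm, joined by a core cylinder of radius 74 mm and height 298 mm. The lower flange rests on z = 0 and the three cylinders share a vertical axis.

The spool is on top of the stool.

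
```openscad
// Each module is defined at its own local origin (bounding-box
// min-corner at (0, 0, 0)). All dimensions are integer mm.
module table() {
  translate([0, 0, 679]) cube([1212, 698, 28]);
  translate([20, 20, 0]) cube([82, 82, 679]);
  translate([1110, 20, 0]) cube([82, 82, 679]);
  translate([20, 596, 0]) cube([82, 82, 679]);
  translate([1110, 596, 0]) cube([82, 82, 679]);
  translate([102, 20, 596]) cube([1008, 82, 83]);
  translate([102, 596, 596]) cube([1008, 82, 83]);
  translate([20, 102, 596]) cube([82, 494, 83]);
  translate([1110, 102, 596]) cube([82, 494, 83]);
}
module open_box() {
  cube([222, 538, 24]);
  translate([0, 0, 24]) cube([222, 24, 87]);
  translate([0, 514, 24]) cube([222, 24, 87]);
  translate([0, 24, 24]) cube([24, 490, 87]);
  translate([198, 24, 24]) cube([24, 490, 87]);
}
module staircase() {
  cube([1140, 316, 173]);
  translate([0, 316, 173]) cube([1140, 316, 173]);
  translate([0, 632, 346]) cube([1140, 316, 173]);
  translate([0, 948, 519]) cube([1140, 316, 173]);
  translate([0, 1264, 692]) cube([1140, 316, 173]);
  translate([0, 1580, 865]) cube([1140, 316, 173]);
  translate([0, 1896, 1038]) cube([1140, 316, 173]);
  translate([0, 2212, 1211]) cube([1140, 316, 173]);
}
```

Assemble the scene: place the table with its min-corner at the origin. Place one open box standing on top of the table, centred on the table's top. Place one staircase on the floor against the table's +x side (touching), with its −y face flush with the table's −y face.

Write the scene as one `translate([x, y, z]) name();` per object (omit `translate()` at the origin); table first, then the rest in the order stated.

table();
translate([495, 80, 707]) open_box();
translate([1212, 0, 0]) staircase();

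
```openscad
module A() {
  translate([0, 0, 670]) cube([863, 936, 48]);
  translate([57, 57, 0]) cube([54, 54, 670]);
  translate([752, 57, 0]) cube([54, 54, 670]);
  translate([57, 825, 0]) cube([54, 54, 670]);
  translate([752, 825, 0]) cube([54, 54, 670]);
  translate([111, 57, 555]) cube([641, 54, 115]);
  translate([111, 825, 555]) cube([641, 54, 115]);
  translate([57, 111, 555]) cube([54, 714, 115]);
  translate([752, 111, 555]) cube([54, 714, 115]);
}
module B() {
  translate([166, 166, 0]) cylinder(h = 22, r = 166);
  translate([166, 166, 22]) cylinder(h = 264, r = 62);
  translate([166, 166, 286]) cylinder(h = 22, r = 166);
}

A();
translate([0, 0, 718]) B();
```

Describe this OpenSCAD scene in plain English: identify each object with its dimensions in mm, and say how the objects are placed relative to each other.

A is a table with a 863×936 mm rectangular top, 48 mm thick, top surface at z = 718 mm, supported by four 54×54 mm square legs, each inset 57 mm from the nearest pair of top edges, running from the floor. Four apron rails, 54 mm thick and 115 mm tall, run between adjacent legs with their top edges flush with the underside of the top and their outer faces flush with the legs' outer faces.

B is a spool: two coaxial disc flanges of radius 166 mm and thickness 22 mm, joined by a core cylinder of radius 62 mm and height 264 mm. The lower flange rests on z = 0 and the three cylinders share a vertical axis.

The spool is on top of the table.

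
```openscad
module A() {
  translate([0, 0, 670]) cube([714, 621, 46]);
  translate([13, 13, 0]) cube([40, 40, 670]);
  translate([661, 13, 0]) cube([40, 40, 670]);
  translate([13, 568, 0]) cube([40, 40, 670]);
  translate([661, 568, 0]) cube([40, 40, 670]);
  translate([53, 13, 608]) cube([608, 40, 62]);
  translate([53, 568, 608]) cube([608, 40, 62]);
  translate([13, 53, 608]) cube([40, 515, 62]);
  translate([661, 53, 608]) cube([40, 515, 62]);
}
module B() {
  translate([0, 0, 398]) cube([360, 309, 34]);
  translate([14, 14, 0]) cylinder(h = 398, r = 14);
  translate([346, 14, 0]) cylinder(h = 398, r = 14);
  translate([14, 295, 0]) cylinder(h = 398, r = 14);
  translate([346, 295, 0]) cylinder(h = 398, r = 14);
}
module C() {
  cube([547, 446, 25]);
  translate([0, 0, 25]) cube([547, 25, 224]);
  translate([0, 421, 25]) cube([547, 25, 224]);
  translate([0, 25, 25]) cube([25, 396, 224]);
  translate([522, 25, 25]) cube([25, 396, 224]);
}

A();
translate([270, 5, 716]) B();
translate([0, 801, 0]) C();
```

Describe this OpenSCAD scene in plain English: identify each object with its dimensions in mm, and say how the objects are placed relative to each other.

A is a table with a 714×621 mm rectangular top, 46 mm thick, top surface at z = 716 mm, supported by four 40×40 mm square legs, each inset 13 mm from the nearest pair of top edges, running from the floor. Four apron rails, 40 mm thick and 62 mm tall, run between adjacent legs with their top edges flush with the underside of the top and their outer faces flush with the legs' outer faces.

B is a simple wooden stool: a rectangular seat 360 mm (x) by 309 mm (y), 34 mm thick, top face at z = 432 mm, on four round legs, each 28 mm in diameter. The legs rest on z = 0, each leg's axis is inset half a diameter from the nearest pair of seat edges (so the leg's bounding box is flush with the corner).

C is an open-topped rectangular box: outside dimensions 547×446×249 mm, with a uniform wall and base thickness of 25 mm. The base is a full 547×446 slab on the floor; four walls sit on top of the base. The front and back walls (the −y and +y sides) span the full width; the two side walls fit between them.

The stool is on top of the table. The open box is on the floor beside the table on its +y side.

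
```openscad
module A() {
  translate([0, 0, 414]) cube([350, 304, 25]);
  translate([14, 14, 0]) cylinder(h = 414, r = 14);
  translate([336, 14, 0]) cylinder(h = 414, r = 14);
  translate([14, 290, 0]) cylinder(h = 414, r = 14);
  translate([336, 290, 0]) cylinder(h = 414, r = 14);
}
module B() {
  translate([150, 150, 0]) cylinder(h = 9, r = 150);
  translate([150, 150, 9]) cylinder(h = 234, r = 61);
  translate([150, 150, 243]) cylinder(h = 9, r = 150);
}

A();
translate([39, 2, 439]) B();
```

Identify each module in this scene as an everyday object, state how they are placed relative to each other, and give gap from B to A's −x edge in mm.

The spool's min-x is at 39; the stool's min-x is 0; gap = 39 mm.

A is a stool. B is a spool. The spool is on top of the stool. The gap from the spool to the stool's −x edge is 39 mm.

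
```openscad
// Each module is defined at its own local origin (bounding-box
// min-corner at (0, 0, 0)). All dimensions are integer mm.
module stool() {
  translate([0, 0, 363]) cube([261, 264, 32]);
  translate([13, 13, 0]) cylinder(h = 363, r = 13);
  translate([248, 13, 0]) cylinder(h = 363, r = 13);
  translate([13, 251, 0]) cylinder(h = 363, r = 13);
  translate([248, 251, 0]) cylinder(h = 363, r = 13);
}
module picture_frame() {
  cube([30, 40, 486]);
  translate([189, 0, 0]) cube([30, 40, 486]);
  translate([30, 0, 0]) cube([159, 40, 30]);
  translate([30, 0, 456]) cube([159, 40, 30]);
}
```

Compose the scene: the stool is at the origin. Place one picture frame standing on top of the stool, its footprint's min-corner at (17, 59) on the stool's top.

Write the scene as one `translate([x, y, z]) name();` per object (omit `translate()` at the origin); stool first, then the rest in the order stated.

stool();
translate([17, 59, 395]) picture_frame();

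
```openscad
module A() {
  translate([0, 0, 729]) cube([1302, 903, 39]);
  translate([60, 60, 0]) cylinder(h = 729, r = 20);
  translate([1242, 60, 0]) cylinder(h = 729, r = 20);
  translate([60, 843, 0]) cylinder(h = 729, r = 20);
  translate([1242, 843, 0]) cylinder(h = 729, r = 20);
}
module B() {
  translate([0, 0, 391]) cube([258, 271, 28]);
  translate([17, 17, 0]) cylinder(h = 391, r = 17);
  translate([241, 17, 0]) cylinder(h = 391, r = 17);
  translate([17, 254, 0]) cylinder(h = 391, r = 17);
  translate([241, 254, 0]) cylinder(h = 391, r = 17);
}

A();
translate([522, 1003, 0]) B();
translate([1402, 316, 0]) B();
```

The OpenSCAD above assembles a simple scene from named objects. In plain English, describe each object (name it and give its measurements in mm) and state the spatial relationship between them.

A is a rectangular dining table. The top is 1302×903×39 mm with its upper surface at z = 768 mm. It stands on four round legs of 40 mm diameter, each leg's bounding box inset 40 mm from the nearest pair of top edges, running from the floor to the underside of the top.

B is a four-legged stool. The seat is 258×271 mm, 28 mm thick, top at z = 419 mm. It stands on four round legs, each 34 mm in diameter, from z = 0 to the seat underside, each leg's axis is inset half a diameter from the nearest pair of seat edges (so the leg's bounding box is flush with the corner).

Two stools sit around the table at the +y, +x sides.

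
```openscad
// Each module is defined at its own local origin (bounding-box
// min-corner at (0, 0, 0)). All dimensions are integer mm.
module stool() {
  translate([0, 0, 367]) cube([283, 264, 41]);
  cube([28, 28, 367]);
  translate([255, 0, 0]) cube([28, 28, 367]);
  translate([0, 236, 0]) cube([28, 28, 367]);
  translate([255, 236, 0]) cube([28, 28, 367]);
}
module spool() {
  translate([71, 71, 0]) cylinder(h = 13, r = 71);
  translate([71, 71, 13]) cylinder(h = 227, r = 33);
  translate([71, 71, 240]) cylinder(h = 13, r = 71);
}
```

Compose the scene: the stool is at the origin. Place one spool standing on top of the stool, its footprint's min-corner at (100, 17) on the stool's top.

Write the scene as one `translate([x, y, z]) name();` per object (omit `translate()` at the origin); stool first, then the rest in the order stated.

stool();
translate([100, 17, 408]) spool();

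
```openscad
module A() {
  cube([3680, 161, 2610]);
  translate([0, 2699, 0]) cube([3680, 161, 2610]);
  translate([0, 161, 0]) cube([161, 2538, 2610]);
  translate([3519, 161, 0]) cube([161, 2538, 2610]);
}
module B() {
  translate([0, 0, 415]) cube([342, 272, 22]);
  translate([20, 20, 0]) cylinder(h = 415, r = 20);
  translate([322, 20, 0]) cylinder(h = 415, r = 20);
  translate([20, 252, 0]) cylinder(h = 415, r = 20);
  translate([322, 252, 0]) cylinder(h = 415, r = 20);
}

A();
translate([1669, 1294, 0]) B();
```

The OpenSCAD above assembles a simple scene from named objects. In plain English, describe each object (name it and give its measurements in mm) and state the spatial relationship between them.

A is a box-shaped house frame (walls only): outside footprint 3680×2860 mm, wall height 2610 mm, wall thickness 161 mm. The two y-facing walls run the full x-width; the two x-facing walls fit between the inner faces of the y-facing walls.

B is a simple wooden stool: a rectangular seat 342 mm (x) by 272 mm (y), 22 mm thick, top face at z = 437 mm, on four round legs, each 40 mm in diameter. The legs rest on z = 0, each leg's axis is inset half a diameter from the nearest pair of seat edges (so the leg's bounding box is flush with the corner).

The stool sits inside the house frame, centred.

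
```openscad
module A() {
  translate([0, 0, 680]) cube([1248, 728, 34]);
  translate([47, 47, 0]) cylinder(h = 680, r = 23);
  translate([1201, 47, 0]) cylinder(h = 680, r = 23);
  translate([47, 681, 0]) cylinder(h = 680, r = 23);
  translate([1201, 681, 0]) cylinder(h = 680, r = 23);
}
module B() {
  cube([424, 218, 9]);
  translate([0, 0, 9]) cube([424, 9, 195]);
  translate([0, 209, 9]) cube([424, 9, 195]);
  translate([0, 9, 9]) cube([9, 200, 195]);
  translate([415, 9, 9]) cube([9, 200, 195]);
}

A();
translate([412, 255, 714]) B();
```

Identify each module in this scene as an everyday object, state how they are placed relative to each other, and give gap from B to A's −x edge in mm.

The open box's min-x is at 412; the table's min-x is 0; gap = 412 mm.

A is a table. B is an open box. The open box is on top of the table, centred. The gap from the open box to the table's −x edge is 412 mm.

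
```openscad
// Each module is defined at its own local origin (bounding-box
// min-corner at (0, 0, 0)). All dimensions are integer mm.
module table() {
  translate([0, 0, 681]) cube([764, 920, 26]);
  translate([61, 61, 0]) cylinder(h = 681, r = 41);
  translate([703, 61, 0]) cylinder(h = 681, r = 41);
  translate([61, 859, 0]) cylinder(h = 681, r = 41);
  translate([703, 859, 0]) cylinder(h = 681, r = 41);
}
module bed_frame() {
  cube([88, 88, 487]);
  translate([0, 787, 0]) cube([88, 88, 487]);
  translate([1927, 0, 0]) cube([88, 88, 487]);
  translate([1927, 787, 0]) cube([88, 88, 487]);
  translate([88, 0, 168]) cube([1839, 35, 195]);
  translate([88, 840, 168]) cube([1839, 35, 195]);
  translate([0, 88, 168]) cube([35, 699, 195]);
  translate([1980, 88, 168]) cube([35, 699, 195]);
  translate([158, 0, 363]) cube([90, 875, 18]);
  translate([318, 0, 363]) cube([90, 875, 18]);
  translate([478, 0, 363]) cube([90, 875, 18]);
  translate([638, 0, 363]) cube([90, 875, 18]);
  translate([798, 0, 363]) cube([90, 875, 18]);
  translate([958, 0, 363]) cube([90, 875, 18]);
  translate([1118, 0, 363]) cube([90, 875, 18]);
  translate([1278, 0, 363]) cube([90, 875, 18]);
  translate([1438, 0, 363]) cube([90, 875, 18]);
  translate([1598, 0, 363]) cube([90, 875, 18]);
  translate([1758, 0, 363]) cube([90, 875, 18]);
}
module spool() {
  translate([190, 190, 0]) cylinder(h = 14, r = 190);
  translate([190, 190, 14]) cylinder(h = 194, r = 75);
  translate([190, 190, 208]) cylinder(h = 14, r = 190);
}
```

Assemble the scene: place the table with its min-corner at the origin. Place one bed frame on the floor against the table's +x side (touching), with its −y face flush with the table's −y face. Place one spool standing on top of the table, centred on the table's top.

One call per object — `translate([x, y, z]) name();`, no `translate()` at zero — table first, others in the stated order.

table();
translate([764, 0, 0]) bed_frame();
translate([192, 270, 707]) spool();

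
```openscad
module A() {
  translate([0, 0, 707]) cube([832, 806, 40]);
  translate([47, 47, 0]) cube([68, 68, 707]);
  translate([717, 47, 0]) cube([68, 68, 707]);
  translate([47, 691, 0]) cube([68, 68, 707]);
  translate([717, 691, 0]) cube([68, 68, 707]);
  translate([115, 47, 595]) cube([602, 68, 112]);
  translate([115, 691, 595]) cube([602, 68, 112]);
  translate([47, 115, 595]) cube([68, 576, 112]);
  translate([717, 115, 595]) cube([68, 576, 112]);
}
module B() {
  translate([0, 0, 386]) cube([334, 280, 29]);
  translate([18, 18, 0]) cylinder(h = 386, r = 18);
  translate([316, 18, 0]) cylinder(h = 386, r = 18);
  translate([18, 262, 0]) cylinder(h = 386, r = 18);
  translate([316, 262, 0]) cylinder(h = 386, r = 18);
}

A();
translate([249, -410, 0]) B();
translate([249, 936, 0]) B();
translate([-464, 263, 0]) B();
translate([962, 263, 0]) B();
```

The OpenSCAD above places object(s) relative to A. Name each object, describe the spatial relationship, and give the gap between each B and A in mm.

A is a table. B is a stool. Four stools sit around the table at the −y, +y, −x, +x sides. The gap between each stool and the table is 130 mm.

Each stool's nearest face is 130 mm from the table's bounding box.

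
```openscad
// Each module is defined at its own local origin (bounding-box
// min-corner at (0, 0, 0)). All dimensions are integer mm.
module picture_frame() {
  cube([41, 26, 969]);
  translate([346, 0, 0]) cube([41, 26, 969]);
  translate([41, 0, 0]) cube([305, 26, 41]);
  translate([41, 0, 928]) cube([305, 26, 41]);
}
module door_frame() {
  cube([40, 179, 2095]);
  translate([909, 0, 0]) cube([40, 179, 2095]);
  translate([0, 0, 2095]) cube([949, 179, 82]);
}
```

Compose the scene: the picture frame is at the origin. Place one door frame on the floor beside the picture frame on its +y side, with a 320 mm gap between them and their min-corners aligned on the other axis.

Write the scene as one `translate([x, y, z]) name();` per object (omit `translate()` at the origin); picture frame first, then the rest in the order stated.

picture_frame();
translate([0, 346, 0]) door_frame();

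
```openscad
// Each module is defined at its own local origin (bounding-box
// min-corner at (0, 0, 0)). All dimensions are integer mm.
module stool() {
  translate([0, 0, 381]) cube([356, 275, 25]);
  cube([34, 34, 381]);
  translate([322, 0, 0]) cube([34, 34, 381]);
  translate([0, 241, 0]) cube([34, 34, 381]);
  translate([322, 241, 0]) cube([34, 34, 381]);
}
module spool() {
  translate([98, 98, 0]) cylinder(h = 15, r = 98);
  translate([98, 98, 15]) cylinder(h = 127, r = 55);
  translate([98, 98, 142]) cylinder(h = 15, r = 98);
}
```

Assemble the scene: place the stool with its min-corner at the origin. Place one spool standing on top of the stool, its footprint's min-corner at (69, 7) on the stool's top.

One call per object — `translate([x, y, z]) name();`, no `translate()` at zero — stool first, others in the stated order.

stool();
translate([69, 7, 406]) spool();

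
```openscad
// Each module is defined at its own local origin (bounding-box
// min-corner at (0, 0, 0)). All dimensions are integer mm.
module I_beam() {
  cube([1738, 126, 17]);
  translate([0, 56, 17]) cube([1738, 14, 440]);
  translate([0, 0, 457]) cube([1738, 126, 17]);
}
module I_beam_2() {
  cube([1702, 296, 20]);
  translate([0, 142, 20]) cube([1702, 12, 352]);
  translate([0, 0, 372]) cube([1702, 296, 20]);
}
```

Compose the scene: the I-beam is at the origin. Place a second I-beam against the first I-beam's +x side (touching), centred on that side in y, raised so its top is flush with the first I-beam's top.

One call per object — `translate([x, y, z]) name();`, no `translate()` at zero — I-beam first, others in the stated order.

I_beam();
translate([1738, -85, 82]) I_beam_2();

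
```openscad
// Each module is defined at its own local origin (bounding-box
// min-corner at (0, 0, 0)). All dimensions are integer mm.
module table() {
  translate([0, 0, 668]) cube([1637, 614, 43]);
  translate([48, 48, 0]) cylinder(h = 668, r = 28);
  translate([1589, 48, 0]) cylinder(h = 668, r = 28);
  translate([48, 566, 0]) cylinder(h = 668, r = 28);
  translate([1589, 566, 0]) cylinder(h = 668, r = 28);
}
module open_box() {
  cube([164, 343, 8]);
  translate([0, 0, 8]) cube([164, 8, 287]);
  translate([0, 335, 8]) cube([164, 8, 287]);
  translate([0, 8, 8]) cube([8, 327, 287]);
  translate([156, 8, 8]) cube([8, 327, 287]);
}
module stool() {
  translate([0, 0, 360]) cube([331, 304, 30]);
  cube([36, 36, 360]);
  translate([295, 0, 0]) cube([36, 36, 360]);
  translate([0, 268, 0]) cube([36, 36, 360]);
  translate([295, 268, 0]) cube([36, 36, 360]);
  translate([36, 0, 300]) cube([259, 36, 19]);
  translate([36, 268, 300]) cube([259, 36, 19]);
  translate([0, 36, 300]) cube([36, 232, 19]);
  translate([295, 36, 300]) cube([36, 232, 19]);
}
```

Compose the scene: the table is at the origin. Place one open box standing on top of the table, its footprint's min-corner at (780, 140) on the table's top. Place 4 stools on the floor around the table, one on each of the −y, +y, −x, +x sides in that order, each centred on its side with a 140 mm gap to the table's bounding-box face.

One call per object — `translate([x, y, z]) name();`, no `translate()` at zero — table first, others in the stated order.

table();
translate([780, 140, 711]) open_box();
translate([653, -444, 0]) stool();
translate([653, 754, 0]) stool();
translate([-471, 155, 0]) stool();
translate([1777, 155, 0]) stool();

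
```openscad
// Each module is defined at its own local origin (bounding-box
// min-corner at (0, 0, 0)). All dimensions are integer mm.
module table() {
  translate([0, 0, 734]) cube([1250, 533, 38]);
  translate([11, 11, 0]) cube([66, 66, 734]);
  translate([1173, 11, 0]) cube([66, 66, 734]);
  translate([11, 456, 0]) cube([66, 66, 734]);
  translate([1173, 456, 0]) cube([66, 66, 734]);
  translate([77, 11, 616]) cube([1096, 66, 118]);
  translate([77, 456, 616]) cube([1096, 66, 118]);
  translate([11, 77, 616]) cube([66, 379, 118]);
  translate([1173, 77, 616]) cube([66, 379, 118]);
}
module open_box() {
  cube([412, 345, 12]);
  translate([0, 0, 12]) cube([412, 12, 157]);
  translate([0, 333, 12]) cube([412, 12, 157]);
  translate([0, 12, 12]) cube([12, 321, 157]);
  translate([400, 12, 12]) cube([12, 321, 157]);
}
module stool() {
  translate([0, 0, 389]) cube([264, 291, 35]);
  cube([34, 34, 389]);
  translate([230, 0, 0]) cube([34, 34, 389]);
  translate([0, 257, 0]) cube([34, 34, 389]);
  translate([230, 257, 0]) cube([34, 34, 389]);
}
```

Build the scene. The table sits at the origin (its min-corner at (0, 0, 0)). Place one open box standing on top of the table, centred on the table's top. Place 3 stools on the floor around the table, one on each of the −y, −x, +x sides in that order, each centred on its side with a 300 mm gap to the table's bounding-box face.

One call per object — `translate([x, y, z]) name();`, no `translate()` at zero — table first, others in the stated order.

table();
translate([419, 94, 772]) open_box();
translate([493, -591, 0]) stool();
translate([-564, 121, 0]) stool();
translate([1550, 121, 0]) stool();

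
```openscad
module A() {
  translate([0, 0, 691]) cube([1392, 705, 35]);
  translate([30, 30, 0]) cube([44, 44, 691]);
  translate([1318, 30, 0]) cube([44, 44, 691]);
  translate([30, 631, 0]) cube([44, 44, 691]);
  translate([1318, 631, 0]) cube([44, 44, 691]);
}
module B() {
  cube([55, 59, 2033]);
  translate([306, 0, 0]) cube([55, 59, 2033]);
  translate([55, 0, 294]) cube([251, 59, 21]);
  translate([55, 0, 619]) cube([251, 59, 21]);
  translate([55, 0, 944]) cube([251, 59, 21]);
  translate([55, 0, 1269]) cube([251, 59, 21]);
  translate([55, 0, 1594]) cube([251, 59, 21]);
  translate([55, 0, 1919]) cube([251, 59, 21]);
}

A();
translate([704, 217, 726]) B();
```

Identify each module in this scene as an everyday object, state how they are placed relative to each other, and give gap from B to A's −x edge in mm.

A is a table. B is a ladder. The ladder is on top of the table. The gap from the ladder to the table's −x edge is 704 mm.

The ladder's min-x is at 704; the table's min-x is 0; gap = 704 mm.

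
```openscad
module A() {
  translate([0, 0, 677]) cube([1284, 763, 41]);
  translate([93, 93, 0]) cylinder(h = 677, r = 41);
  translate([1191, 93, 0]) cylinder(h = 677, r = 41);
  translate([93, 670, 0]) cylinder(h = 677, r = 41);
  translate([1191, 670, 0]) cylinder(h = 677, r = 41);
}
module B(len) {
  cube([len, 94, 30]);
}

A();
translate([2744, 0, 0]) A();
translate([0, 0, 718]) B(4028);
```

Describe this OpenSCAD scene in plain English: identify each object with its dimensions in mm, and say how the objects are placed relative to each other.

A is a rectangular dining table. The top is 1284×763×41 mm with its upper surface at z = 718 mm. It stands on four round legs of 82 mm diameter, each leg's bounding box inset 52 mm from the nearest pair of top edges, running from the floor to the underside of the top.

B is a rectangular beam 4028 mm long (x), 94 mm deep (y), 30 mm thick (z).

The beam spans the tops of two tables placed 1460 mm apart, resting at z = 718 mm.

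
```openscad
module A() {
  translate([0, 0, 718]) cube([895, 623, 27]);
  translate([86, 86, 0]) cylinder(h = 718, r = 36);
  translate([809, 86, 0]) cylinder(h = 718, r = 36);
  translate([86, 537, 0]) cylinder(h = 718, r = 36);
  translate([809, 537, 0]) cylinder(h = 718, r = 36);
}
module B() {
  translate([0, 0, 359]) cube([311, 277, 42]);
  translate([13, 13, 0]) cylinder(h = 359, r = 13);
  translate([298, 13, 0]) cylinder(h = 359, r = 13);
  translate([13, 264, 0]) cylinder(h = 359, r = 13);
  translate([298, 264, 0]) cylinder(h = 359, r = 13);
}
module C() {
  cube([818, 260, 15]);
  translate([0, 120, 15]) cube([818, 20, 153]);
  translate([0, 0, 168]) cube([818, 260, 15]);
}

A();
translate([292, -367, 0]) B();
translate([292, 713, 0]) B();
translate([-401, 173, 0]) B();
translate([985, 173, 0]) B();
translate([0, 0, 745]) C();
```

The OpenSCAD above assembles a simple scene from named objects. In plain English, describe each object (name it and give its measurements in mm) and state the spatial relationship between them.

A is a rectangular dining table. The top is 895×623×27 mm with its upper surface at z = 745 mm. It stands on four round legs of 72 mm diameter, each leg's bounding box inset 50 mm from the nearest pair of top edges, running from the floor to the underside of the top.

B is a four-legged stool. The seat is 311×277 mm, 42 mm thick, top at z = 401 mm. It stands on four round legs, each 26 mm in diameter, from z = 0 to the seat underside, each leg's axis is inset half a diameter from the nearest pair of seat edges (so the leg's bounding box is flush with the corner).

C is an I-beam lying along x, 818 mm long. Overall section height 183 mm. Two flanges 260 mm wide (y) and 15 mm thick, one on the floor and one at the top; a web 20 mm thick runs between them, centred on the flange width.

Four stools sit around the table at the −y, +y, −x, +x sides. The I-beam is on top of the table.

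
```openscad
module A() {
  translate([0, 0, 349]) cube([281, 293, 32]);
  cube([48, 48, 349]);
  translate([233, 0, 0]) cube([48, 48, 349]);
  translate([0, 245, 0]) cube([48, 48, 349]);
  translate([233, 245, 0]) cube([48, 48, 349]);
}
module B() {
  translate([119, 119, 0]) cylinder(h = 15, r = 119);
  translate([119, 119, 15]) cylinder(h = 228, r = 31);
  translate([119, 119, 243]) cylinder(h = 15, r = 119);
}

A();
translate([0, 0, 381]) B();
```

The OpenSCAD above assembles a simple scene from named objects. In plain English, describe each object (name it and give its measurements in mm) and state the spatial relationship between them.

A is a four-legged stool. The seat is a 281×293×32 mm slab whose top surface is at z = 381 mm; four square legs, each 48×48 mm in cross-section, run from the floor (z = 0) to the underside of the seat, each flush with a corner of the seat.

B is a spool: two coaxial disc flanges of radius 119 mm and thickness 15 mm, joined by a core cylinder of radius 31 mm and height 228 mm. The lower flange rests on z = 0 and the three cylinders share a vertical axis.

The spool is on top of the stool.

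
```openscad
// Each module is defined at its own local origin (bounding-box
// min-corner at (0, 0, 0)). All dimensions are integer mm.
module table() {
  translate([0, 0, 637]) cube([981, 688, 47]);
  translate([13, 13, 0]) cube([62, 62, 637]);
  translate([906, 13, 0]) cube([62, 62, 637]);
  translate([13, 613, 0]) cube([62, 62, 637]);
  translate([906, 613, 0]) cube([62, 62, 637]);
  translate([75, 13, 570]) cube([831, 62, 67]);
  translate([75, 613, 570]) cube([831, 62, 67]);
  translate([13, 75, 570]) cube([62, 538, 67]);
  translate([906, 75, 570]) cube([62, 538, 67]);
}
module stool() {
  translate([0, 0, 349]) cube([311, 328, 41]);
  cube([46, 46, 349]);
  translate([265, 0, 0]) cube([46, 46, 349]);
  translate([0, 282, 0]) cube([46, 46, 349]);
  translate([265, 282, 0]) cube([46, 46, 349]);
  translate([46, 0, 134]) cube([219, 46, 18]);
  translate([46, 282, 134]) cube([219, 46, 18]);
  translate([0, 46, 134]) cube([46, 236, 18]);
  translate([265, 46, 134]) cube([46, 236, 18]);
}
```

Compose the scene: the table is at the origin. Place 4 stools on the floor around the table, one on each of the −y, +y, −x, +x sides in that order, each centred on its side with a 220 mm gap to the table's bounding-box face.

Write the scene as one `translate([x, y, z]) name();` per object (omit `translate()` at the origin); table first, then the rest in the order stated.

table();
translate([335, -548, 0]) stool();
translate([335, 908, 0]) stool();
translate([-531, 180, 0]) stool();
translate([1201, 180, 0]) stool();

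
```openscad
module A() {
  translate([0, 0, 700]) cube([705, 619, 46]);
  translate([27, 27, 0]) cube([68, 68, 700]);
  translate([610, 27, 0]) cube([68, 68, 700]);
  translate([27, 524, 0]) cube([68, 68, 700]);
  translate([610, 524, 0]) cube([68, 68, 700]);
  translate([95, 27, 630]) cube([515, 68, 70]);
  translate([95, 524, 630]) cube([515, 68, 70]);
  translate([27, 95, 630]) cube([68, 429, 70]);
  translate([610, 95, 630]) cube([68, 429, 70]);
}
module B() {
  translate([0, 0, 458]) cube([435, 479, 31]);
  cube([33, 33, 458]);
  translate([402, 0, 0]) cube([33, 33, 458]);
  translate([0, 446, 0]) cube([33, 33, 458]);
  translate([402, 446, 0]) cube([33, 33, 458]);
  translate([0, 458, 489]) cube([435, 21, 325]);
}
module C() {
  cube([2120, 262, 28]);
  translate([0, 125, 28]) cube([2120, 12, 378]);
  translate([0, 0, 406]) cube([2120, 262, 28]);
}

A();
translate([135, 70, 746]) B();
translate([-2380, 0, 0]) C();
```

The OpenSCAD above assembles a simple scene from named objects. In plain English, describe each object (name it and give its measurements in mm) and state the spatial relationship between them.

A is a rectangular dining table. The top is 705×619×46 mm with its upper surface at z = 746 mm. It stands on four 68×68 mm square legs, each inset 27 mm from the nearest pair of top edges, running from the floor to the underside of the top. Four apron rails, 68 mm thick and 70 mm tall, run between adjacent legs with their top edges flush with the underside of the top and their outer faces flush with the legs' outer faces.

B is a chair: 435×479 mm seat, 31 mm thick, top at z = 489 mm, on four 33 mm square corner legs flush with the seat edges. A 21 mm thick backrest slab spans the full seat width, extending 325 mm above the seat top, its back face flush with the seat's +y edge.

C is an I-beam lying along x, 2120 mm long. Overall section height 434 mm. Two flanges 262 mm wide (y) and 28 mm thick, one on the floor and one at the top; a web 12 mm thick runs between them, centred on the flange width.

The chair is on top of the table, centred. The I-beam is on the floor beside the table on its −x side.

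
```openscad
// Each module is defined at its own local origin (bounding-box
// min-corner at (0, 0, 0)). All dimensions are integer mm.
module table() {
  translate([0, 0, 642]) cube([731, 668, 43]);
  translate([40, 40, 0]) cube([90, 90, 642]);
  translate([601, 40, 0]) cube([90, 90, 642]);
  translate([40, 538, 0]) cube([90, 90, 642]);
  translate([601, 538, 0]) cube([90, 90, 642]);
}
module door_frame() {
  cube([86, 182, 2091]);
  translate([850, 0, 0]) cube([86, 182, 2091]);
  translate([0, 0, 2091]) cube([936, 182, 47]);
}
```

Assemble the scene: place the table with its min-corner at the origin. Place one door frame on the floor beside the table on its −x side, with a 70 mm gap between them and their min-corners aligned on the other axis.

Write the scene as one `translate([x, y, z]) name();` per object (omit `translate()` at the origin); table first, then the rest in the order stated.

table();
translate([-1006, 0, 0]) door_frame();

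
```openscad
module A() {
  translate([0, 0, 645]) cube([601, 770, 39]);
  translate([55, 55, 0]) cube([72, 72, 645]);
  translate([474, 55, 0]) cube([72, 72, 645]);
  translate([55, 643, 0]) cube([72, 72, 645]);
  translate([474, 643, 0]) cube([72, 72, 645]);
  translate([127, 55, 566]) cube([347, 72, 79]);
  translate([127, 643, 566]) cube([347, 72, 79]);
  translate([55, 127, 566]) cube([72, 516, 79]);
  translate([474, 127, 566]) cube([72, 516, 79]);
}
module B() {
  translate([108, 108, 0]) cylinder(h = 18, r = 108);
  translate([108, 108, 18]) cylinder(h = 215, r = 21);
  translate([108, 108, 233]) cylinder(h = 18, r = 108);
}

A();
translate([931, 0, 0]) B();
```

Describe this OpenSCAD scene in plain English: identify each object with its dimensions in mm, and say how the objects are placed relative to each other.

A is a table: top 601 mm (x) × 770 mm (y), 39 mm thick, upper face at z = 684 mm, on four 72×72 mm square legs, each inset 55 mm from the nearest pair of top edges, running from z = 0 to the bottom of the top. Four apron rails, 72 mm thick and 79 mm tall, run between adjacent legs with their top edges flush with the underside of the top and their outer faces flush with the legs' outer faces.

B is a spool: two coaxial disc flanges of radius 108 mm and thickness 18 mm, joined by a core cylinder of radius 21 mm and height 215 mm. The lower flange rests on z = 0 and the three cylinders share a vertical axis.

The spool is on the floor beside the table on its +x side.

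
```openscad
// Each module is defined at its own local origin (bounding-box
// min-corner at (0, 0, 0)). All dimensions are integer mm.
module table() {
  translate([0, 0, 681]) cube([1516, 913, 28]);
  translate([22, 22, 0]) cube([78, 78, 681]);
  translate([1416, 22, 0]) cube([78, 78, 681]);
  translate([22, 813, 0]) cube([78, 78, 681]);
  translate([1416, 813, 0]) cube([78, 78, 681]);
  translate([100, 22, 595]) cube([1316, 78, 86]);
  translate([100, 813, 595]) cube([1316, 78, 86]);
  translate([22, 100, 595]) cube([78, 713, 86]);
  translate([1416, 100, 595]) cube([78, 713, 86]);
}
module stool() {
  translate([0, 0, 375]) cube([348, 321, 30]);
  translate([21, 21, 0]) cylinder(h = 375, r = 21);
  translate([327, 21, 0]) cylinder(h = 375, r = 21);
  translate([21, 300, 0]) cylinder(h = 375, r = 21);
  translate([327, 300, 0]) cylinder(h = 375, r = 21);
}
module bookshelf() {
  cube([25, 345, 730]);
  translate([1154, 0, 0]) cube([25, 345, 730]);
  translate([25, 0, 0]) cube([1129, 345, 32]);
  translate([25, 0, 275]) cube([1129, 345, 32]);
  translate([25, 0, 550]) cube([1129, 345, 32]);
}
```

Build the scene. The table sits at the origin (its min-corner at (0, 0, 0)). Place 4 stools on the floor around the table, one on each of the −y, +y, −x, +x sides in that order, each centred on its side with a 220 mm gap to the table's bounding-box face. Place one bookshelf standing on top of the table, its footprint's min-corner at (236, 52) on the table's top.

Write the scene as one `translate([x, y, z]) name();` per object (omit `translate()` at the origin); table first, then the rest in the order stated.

table();
translate([584, -541, 0]) stool();
translate([584, 1133, 0]) stool();
translate([-568, 296, 0]) stool();
translate([1736, 296, 0]) stool();
translate([236, 52, 709]) bookshelf();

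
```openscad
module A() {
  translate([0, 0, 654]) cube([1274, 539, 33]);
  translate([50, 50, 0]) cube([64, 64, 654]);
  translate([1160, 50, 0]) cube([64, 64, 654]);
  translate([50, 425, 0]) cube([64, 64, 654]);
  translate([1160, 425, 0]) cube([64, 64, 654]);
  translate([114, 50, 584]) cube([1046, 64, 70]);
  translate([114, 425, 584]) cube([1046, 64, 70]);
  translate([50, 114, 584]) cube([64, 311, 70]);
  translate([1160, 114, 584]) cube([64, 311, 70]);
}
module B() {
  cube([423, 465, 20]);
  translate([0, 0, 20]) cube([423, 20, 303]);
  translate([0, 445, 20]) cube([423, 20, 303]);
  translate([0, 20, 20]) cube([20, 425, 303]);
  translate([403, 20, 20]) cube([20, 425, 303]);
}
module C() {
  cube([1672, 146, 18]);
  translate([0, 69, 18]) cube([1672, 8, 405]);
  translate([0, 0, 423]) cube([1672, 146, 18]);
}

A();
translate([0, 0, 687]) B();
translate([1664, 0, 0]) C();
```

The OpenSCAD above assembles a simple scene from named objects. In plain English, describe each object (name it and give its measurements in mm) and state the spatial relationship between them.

A is a table: top 1274 mm (x) × 539 mm (y), 33 mm thick, upper face at z = 687 mm, on four 64×64 mm square legs, each inset 50 mm from the nearest pair of top edges, running from z = 0 to the bottom of the top. Four apron rails, 64 mm thick and 70 mm tall, run between adjacent legs with their top edges flush with the underside of the top and their outer faces flush with the legs' outer faces.

B is an open-topped rectangular box: outside dimensions 423×465×323 mm, with a uniform wall and base thickness of 20 mm. The base is a full 423×465 slab on the floor; four walls sit on top of the base. The front and back walls (the −y and +y sides) span the full width; the two side walls fit between them.

C is an I-beam lying along x, 1672 mm long. Overall section height 441 mm. Two flanges 146 mm wide (y) and 18 mm thick, one on the floor and one at the top; a web 8 mm thick runs between them, centred on the flange width.

The open box is on top of the table. The I-beam is on the floor beside the table on its +x side.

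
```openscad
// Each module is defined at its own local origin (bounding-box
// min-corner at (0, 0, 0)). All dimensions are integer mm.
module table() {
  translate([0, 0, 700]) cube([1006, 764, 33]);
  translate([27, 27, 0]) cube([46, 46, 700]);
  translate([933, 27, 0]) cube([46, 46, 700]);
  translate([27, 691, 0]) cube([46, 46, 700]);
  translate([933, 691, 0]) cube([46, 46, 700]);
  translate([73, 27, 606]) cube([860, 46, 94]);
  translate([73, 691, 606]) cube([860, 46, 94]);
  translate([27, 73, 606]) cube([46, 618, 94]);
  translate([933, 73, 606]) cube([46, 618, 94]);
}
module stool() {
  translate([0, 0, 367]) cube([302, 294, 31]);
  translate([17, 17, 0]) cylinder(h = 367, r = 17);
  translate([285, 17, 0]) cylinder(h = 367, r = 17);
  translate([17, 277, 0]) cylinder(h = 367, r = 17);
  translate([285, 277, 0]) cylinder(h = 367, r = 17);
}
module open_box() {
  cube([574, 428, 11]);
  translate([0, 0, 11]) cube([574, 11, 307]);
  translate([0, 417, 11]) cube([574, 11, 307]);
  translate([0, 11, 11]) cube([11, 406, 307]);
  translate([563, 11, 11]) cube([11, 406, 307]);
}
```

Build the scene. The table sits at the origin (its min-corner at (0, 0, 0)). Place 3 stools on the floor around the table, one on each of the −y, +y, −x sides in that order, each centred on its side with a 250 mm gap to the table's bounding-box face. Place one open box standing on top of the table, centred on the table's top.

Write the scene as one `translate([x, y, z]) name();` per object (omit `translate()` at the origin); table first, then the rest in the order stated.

table();
translate([352, -544, 0]) stool();
translate([352, 1014, 0]) stool();
translate([-552, 235, 0]) stool();
translate([216, 168, 733]) open_box();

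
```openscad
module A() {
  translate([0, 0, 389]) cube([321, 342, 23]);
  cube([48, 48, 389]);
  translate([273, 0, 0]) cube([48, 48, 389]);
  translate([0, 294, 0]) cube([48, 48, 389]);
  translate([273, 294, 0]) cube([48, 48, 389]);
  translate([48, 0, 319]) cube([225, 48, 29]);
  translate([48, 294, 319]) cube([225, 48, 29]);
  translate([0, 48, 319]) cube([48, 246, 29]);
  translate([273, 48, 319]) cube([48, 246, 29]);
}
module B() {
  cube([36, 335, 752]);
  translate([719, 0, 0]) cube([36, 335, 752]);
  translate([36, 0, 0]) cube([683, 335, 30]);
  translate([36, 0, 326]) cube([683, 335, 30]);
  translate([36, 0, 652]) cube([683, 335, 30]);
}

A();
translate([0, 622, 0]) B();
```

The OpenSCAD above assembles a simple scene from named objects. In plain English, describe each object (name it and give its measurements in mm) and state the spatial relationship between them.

A is a simple wooden stool: a rectangular seat 321 mm (x) by 342 mm (y), 23 mm thick, top face at z = 412 mm, on four square legs, each 48×48 mm in cross-section. The legs rest on z = 0, each flush with a corner of the seat. Four stretchers, 48 mm wide and 29 mm tall, connect adjacent legs with their undersides at z = 319 mm, each running between the inner faces of the legs it joins and aligned with the legs' outer faces on the other axis.

B is a bookshelf 755 mm wide overall, 335 mm deep and 752 mm tall. The two sides are 36 mm thick vertical panels. 3 horizontal shelves of 30 mm thickness span between the inner faces of the sides; the lowest shelf sits on the floor and shelves are stacked with a clear vertical gap of 296 mm between each pair.

The bookshelf is on the floor beside the stool on its +y side.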